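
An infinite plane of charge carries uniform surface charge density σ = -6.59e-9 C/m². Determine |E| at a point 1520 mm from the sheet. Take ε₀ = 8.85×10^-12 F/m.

E = 372 N/C

Choose a cylindrical pillbox piercing the sheet, end faces (area A) parallel to it.
Flux Φ = 2EA and Q_enc = σA, so 2EA = σA/ε₀ ⇒ E = |σ|/(2ε₀), independent of distance.
E = |σ|/(2ε₀) = (6.59×10^-9)/(2·8.85×10^-12) = 372 N/C.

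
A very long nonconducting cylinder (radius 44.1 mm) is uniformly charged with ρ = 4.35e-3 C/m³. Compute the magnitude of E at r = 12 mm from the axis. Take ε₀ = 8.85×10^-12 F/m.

|E| ≈ 2.95×10^6 N/C

Choose a coaxial cylinder of radius r = 12 mm (arbitrary length L) as the Gaussian surface (r < R).
Enclosed charge per unit length: λ_enc = ρ·πr² = (4.35e-3)π(0.012)² = 1.968e-6 C/m.
By Gauss's law (flux through the curved wall only), E·2πrL = λ_enc L/ε₀.
E = |λ_enc|/(2πε₀r) = (1.968e-6)/(2π·8.85×10^-12·0.012) = 2.95e6 N/C.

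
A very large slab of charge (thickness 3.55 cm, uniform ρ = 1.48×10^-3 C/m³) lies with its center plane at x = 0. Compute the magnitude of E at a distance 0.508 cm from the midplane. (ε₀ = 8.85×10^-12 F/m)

|E| ≈ 8.50e5 V/m

By symmetry E is perpendicular to the slab. A Gaussian pillbox from −0.508 cm to +0.508 cm (face area A) lies entirely within the slab.
Q_enc = ρ·(2x)·A and flux = 2EA, so 2EA = 2ρxA/ε₀ ⇒ E = |ρ|x/ε₀.
E = (1.48×10^-3)(0.00508)/(8.85×10^-12) = 8.50e5 N/C.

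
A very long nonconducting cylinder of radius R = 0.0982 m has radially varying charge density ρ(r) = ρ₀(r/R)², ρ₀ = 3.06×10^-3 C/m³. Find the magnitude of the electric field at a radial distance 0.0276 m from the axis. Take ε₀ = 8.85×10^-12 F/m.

E = 1.88e5 N/C

Take a coaxial cylindrical Gaussian surface of radius r = 0.0276 m and length L (r < R).
λ_enc = ∫₀^r ρ(r')·2πr' dr' = (2πρ₀/R²)·r^4/4 = 2.892×10^-7 C/m.
Gauss's law: E·2πrL = λ_enc L/ε₀.
E = |λ_enc|/(2πε₀r) = (2.892×10^-7)/(2π·8.85×10^-12·0.0276) = 1.88e5 N/C.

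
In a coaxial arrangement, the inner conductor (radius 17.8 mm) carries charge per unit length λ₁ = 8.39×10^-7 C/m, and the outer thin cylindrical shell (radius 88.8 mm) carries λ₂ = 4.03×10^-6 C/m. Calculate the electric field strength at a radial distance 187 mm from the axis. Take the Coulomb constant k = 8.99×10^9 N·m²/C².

Coaxial Gaussian cylinder, radius r = 187 mm, length L (r > 88.8 mm, enclosing both).
λ_enc = λ₁ + λ₂ = (8.39×10^-7) + (4.03e-6) = 4.869×10^-6 C/m.
Since E is radial and uniform over the curved surface, Φ = E·2πrL = Q_enc/ε₀ = λ_enc L/ε₀.
E = 2k|λ_enc|/r = 2(8.99×10^9)(4.869e-6)/(0.187) = 4.68e5 N/C.

E = 4.68×10^5 N/C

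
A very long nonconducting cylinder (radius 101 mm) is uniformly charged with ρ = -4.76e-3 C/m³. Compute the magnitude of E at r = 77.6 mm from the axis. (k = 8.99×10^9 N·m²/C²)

|E| ≈ 2.09×10^7 V/m

Take a coaxial cylindrical Gaussian surface of radius r = 77.6 mm and length L (r < R).
Enclosed charge per unit length: λ_enc = ρ·πr² = (-4.76×10^-3)π(0.0776)² = -9.005×10^-5 C/m.
Gauss's law: E·2πrL = λ_enc L/ε₀.
E = 2k|λ_enc|/r = 2(8.99×10^9)(9.005×10^-5)/(0.0776) = 2.09e7 N/C.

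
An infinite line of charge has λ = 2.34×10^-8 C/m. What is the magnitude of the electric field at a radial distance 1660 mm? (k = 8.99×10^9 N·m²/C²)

E = 253 V/m

By cylindrical symmetry E is radial; use a coaxial Gaussian cylinder of radius 1660 mm and length L.
Q_enc = λL, so λ_enc = 2.34×10^-8 C/m.
Since E is radial and uniform over the curved surface, Φ = E·2πrL = Q_enc/ε₀ = λ_enc L/ε₀.
E = 2k|λ_enc|/r = 2(8.99×10^9)(2.34×10^-8)/(1.66) = 253 N/C.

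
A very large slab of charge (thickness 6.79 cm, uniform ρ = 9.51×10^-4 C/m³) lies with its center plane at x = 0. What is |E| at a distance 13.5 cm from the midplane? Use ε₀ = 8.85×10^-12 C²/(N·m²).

The point |x| = 13.5 cm lies outside the slab (half-thickness 0.03395 m). A symmetric pillbox spanning the full slab encloses Q_enc = ρ·d·A.
Flux = 2EA ⇒ E = |ρ|d/(2ε₀), independent of distance outside.
E = (9.51e-4)(0.0679)/(2·8.85×10^-12) = 3.65e6 N/C.

3.65×10^6 V/m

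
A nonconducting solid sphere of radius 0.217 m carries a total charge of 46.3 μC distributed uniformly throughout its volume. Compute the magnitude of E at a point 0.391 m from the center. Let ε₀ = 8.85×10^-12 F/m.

By spherical symmetry E is radial; choose a Gaussian sphere of radius r = 0.391 m (r > R, so the entire charge is enclosed).
Q_enc = 46.3 μC = 4.63×10^-5 C.
Since E is radial and uniform over the Gaussian sphere, Φ = E·4πr² = Q_enc/ε₀.
E = |Q_enc|/(4πε₀r²) = (4.63e-5)/(4π·8.85×10^-12·(0.391)²) = 2.72×10^6 N/C.

2.72×10^6 N/C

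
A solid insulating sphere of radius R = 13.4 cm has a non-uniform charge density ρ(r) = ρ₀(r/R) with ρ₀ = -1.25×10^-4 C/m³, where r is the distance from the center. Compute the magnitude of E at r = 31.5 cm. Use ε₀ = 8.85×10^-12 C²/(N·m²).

8.56×10^4 N/C

Symmetry ⇒ E = E(r) r̂. Gaussian sphere of radius r = 31.5 cm (r > R, all charge enclosed).
Q_enc = 4π ∫₀^R ρ₀(r'/R)^1 r'² dr' = 4πρ₀R³/4 = -9.449×10^-7 C.
Applying ∮E·dA = Q_enc/ε₀ with Φ = E(4πr²):
E = |Q_enc|/(4πε₀r²) = (9.449×10^-7)/(4π·8.85×10^-12·(0.315)²) = 8.56×10^4 N/C.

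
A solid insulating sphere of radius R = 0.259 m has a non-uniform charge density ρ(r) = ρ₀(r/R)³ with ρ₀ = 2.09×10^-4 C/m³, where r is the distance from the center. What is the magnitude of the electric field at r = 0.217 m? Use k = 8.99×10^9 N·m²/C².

E = 5.02×10^5 N/C

Symmetry ⇒ E = E(r) r̂. Gaussian sphere of radius r = 0.217 m (r < R).
Q_enc = ∫₀^r ρ(r')·4πr'² dr' = (4πρ₀/R³) ∫₀^r r'^5 dr' = 4πρ₀ r^6/(6·R³) = 2.631e-6 C.
Applying ∮E·dA = Q_enc/ε₀ with Φ = E(4πr²):
E = k|Q_enc|/r² = (8.99×10^9)(2.631×10^-6)/(0.217)² = 5.02e5 N/C.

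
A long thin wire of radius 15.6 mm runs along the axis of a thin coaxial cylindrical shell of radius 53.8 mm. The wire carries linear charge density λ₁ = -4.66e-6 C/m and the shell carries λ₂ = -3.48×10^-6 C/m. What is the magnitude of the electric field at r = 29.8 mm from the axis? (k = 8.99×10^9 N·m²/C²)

Coaxial Gaussian cylinder, radius r = 29.8 mm, length L (between the conductors, 15.6 mm < r < 53.8 mm).
The shell at 53.8 mm lies outside the Gaussian surface, so λ_enc = λ₁ = -4.66×10^-6 C/m.
Since E is radial and uniform over the curved surface, Φ = E·2πrL = Q_enc/ε₀ = λ_enc L/ε₀.
E = 2k|λ_enc|/r = 2(8.99×10^9)(4.66e-6)/(0.0298) = 2.81×10^6 N/C.

|E| ≈ 2.81e6 V/m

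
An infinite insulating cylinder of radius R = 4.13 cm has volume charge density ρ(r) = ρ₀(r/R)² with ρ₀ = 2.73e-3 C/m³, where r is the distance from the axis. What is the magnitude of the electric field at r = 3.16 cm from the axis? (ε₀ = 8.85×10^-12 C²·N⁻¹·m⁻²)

Choose a coaxial cylinder of radius r = 3.16 cm (arbitrary length L) as the Gaussian surface (r < R).
λ_enc = ∫₀^r ρ(r')·2πr' dr' = (2πρ₀/R²)·r^4/4 = 2.507e-6 C/m.
Applying ∮E·dA = Q_enc/ε₀ with the end caps contributing no flux:
E = |λ_enc|/(2πε₀r) = (2.507×10^-6)/(2π·8.85×10^-12·0.0316) = 1.43×10^6 N/C.

|E| ≈ 1.43×10^6 N/C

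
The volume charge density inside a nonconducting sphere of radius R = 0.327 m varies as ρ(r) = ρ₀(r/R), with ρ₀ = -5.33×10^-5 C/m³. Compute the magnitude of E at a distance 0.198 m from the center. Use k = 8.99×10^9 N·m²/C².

|E| = 1.80×10^5 N/C

Symmetry ⇒ E = E(r) r̂. Gaussian sphere of radius r = 0.198 m (r < R).
Integrate the density: Q_enc = 4π ∫₀^r ρ₀(r'/R)^1 r'² dr' = 4πρ₀ r^4/(4·R) = -7.87×10^-7 C.
Gauss's law: E·4πr² = Q_enc/ε₀.
E = k|Q_enc|/r² = (8.99×10^9)(7.87×10^-7)/(0.198)² = 1.80e5 N/C.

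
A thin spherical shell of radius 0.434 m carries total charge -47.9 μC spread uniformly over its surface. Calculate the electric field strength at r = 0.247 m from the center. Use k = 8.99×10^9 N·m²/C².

|E| = 0 N/C

Symmetry ⇒ E = E(r) r̂. Gaussian sphere of radius r = 0.247 m (inside the shell, r < 0.434 m).
All the charge is outside the Gaussian surface: Q_enc = 0, hence E = 0 everywhere inside the shell.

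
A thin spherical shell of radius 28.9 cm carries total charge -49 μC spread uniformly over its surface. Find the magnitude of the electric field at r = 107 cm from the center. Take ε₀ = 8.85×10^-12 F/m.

E ≈ 3.85e5 N/C

By spherical symmetry E is radial; choose a Gaussian sphere of radius r = 107 cm (r > 28.9 cm).
The entire shell is enclosed: Q_enc = -4.90×10^-5 C.
By Gauss's law, ∮E·dA = E·4πr² = Q_enc/ε₀.
E = |Q_enc|/(4πε₀r²) = (4.90×10^-5)/(4π·8.85×10^-12·(1.07)²) = 3.85×10^5 N/C.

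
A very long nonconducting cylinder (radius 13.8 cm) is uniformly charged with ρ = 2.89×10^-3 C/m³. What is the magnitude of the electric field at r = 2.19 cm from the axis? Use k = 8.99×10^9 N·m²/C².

E ≈ 3.58×10^6 N/C

Coaxial Gaussian cylinder, radius r = 2.19 cm, length L (r < R).
Charge inside radius r per length L is ρ·πr²·L, so λ_enc = ρπr² = 4.354e-6 C/m.
By Gauss's law (flux through the curved wall only), E·2πrL = λ_enc L/ε₀.
E = 2k|λ_enc|/r = 2(8.99×10^9)(4.354e-6)/(0.0219) = 3.58×10^6 N/C.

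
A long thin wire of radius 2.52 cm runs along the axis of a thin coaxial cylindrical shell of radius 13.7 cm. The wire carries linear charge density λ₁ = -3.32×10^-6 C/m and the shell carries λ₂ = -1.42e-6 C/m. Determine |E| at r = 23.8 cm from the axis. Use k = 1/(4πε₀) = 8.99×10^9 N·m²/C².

E = 3.58×10^5 N/C

Choose a coaxial cylinder of radius r = 23.8 cm (arbitrary length L) as the Gaussian surface (r > 13.7 cm, enclosing both).
λ_enc = λ₁ + λ₂ = (-3.32e-6) + (-1.42×10^-6) = -4.74×10^-6 C/m.
Gauss's law: E·2πrL = λ_enc L/ε₀.
E = 2k|λ_enc|/r = 2(8.99×10^9)(4.74×10^-6)/(0.238) = 3.58×10^5 N/C.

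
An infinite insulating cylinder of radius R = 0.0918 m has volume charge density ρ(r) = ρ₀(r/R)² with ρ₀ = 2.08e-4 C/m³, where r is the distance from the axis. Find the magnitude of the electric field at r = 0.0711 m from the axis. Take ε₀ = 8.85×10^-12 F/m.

Take a coaxial cylindrical Gaussian surface of radius r = 0.0711 m and length L (r < R).
λ_enc = ∫₀^r ρ(r')·2πr' dr' = (2πρ₀/R²)·r^4/4 = 9.908e-7 C/m.
By Gauss's law (flux through the curved wall only), E·2πrL = λ_enc L/ε₀.
E = |λ_enc|/(2πε₀r) = (9.908×10^-7)/(2π·8.85×10^-12·0.0711) = 2.51e5 N/C.

|E| ≈ 2.51×10^5 N/C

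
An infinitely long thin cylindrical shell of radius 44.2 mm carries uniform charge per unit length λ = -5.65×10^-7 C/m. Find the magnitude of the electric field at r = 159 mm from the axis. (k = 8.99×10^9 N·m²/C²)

6.39e4 V/m

Coaxial Gaussian cylinder, radius r = 159 mm, length L (r > 44.2 mm).
The full line charge is enclosed: λ_enc = -5.65e-7 C/m.
Since E is radial and uniform over the curved surface, Φ = E·2πrL = Q_enc/ε₀ = λ_enc L/ε₀.
E = 2k|λ_enc|/r = 2(8.99×10^9)(5.65×10^-7)/(0.159) = 6.39×10^4 N/C.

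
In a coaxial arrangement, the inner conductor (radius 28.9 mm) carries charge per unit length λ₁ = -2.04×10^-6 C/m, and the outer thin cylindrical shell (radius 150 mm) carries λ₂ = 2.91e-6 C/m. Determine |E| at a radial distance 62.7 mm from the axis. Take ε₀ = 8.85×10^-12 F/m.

E ≈ 5.85×10^5 V/m

Coaxial Gaussian cylinder, radius r = 62.7 mm, length L (between the conductors, 28.9 mm < r < 150 mm).
Only the inner wire is enclosed; the outer shell contributes nothing inside itself. λ_enc = λ₁ = -2.04e-6 C/m.
Applying ∮E·dA = Q_enc/ε₀ with the end caps contributing no flux:
E = |λ_enc|/(2πε₀r) = (2.04×10^-6)/(2π·8.85×10^-12·0.0627) = 5.85×10^5 N/C.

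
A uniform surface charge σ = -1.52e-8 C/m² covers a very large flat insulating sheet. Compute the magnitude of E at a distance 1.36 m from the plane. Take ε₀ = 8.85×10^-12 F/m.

|E| = 859 N/C

By planar symmetry E is perpendicular to the sheet and uniform; use a Gaussian pillbox with flat faces of area A on each side of the sheet.
Only the two end caps contribute flux: Φ = 2EA. With Q_enc = σA, Gauss's law gives E = |σ|/(2ε₀).
E = |σ|/(2ε₀) = (1.52×10^-8)/(2·8.85×10^-12) = 859 N/C.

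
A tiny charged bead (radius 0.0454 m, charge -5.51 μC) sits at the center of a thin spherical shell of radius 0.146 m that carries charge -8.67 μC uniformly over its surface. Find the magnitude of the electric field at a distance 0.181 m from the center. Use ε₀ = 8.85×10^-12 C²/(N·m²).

|E| = 3.89×10^6 N/C

By spherical symmetry E is radial; choose a Gaussian sphere of radius r = 0.181 m (r > 0.146 m, enclosing both).
Q_enc = (-5.51 μC) + (-8.67 μC) = -1.418×10^-5 C.
Since E is radial and uniform over the Gaussian sphere, Φ = E·4πr² = Q_enc/ε₀.
E = |Q_enc|/(4πε₀r²) = (1.418×10^-5)/(4π·8.85×10^-12·(0.181)²) = 3.89×10^6 N/C.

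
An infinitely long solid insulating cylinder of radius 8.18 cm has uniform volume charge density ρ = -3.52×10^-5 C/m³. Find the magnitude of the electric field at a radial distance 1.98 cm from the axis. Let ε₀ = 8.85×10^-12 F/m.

Take a coaxial cylindrical Gaussian surface of radius r = 1.98 cm and length L (r < R).
Charge inside radius r per length L is ρ·πr²·L, so λ_enc = ρπr² = -4.335×10^-8 C/m.
Gauss's law: E·2πrL = λ_enc L/ε₀.
E = |λ_enc|/(2πε₀r) = (4.335e-8)/(2π·8.85×10^-12·0.0198) = 3.94×10^4 N/C.

|E| ≈ 3.94×10^4 V/m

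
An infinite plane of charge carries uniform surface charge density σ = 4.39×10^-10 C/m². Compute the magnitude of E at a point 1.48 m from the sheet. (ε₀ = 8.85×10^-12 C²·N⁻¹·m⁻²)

E ≈ 24.8 V/m

Choose a cylindrical pillbox piercing the sheet, end faces (area A) parallel to it.
Flux Φ = 2EA and Q_enc = σA, so 2EA = σA/ε₀ ⇒ E = |σ|/(2ε₀), independent of distance.
E = |σ|/(2ε₀) = (4.39×10^-10)/(2·8.85×10^-12) = 24.8 N/C.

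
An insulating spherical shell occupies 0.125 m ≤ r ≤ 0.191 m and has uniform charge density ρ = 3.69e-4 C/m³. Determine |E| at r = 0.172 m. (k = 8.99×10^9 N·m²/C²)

E ≈ 1.47×10^6 V/m

Use a concentric Gaussian sphere at r = 0.172 m (within the shell material, 0.125 m < r < 0.191 m).
Enclosed charge is the volume from a to r: Q_enc = (4π/3)ρ(r³ − a³) = 4.846×10^-6 C.
Since E is radial and uniform over the Gaussian sphere, Φ = E·4πr² = Q_enc/ε₀.
E = k|Q_enc|/r² = (8.99×10^9)(4.846×10^-6)/(0.172)² = 1.47e6 N/C.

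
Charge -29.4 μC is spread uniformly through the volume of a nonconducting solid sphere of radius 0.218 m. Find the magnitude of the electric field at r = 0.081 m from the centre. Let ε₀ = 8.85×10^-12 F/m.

E = 2.07×10^6 N/C

Use a concentric Gaussian sphere at r = 0.081 m (r < R).
Only the charge within r is enclosed: Q_enc = Q·(r/R)³ = (-29.4 μC)·(0.081 m/0.218 m)³ = -1.508×10^-6 C.
Since E is radial and uniform over the Gaussian sphere, Φ = E·4πr² = Q_enc/ε₀.
E = |Q_enc|/(4πε₀r²) = (1.508e-6)/(4π·8.85×10^-12·(0.081)²) = 2.07×10^6 N/C.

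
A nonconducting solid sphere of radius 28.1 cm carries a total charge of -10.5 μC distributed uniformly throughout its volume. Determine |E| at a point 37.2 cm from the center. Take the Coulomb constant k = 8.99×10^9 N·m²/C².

E = 6.82×10^5 V/m

Symmetry ⇒ E = E(r) r̂. Gaussian sphere of radius r = 37.2 cm (r > R, so the entire charge is enclosed).
Q_enc = -10.5 μC = -1.05e-5 C.
Applying ∮E·dA = Q_enc/ε₀ with Φ = E(4πr²):
E = k|Q_enc|/r² = (8.99×10^9)(1.05×10^-5)/(0.372)² = 6.82e5 N/C.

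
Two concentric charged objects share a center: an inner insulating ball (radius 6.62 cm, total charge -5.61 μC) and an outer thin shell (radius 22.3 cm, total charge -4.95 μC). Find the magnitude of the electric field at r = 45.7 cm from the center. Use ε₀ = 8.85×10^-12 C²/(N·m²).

E ≈ 4.55×10^5 N/C

Symmetry ⇒ E = E(r) r̂. Gaussian sphere of radius r = 45.7 cm (r > 22.3 cm, enclosing both).
Q_enc = (-5.61 μC) + (-4.95 μC) = -1.056×10^-5 C.
Since E is radial and uniform over the Gaussian sphere, Φ = E·4πr² = Q_enc/ε₀.
E = |Q_enc|/(4πε₀r²) = (1.056×10^-5)/(4π·8.85×10^-12·(0.457)²) = 4.55×10^5 N/C.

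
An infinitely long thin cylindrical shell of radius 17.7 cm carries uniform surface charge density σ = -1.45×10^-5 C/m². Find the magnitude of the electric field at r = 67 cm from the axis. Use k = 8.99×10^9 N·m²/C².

Choose a coaxial cylinder of radius r = 67 cm (arbitrary length L) as the Gaussian surface (r > 17.7 cm).
The whole shell is enclosed: λ_enc = σ·2πR = (-1.45×10^-5)·2π·(0.177) = -1.613×10^-5 C/m.
Applying ∮E·dA = Q_enc/ε₀ with the end caps contributing no flux:
E = 2k|λ_enc|/r = 2(8.99×10^9)(1.613×10^-5)/(0.67) = 4.33e5 N/C.

4.33e5 N/C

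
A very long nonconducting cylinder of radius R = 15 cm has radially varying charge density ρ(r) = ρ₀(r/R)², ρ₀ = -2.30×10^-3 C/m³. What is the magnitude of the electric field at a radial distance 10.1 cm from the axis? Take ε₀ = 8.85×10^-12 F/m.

Coaxial Gaussian cylinder, radius r = 10.1 cm, length L (r < R).
Integrating ρ over the cross-section to radius r: λ_enc = (2πρ₀/R²) ∫₀^r r'^3 dr' = 2πρ₀ r^4/(4·R²) = -1.671×10^-5 C/m.
Gauss's law: E·2πrL = λ_enc L/ε₀.
E = |λ_enc|/(2πε₀r) = (1.671×10^-5)/(2π·8.85×10^-12·0.101) = 2.98×10^6 N/C.

E ≈ 2.98×10^6 V/m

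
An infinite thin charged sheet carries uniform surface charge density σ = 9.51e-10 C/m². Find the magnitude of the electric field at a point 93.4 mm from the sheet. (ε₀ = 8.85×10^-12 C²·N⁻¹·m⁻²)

E = 53.7 N/C

The symmetry is planar: E is normal to the sheet and the same magnitude on both sides. Take a pillbox straddling the sheet with end-cap area A.
Flux Φ = 2EA and Q_enc = σA, so 2EA = σA/ε₀ ⇒ E = |σ|/(2ε₀), independent of distance.
E = |σ|/(2ε₀) = (9.51×10^-10)/(2·8.85×10^-12) = 53.7 N/C.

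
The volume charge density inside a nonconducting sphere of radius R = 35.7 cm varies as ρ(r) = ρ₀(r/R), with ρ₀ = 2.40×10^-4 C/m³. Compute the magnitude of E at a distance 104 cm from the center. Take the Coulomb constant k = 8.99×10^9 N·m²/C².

Symmetry ⇒ E = E(r) r̂. Gaussian sphere of radius r = 104 cm (r > R, all charge enclosed).
Q_enc = 4π ∫₀^R ρ₀(r'/R)^1 r'² dr' = 4πρ₀R³/4 = 3.431e-5 C.
Gauss's law: E·4πr² = Q_enc/ε₀.
E = k|Q_enc|/r² = (8.99×10^9)(3.431e-5)/(1.04)² = 2.85e5 N/C.

|E| ≈ 2.85e5 V/m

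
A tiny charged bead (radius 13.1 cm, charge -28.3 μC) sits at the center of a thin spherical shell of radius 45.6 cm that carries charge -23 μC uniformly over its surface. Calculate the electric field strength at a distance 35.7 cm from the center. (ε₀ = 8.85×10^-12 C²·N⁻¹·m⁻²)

Use a concentric Gaussian sphere at r = 35.7 cm (between the bodies, 13.1 cm < r < 45.6 cm).
The shell at 45.6 cm lies outside the Gaussian surface, so Q_enc = -28.3 μC = -2.83×10^-5 C.
Since E is radial and uniform over the Gaussian sphere, Φ = E·4πr² = Q_enc/ε₀.
E = |Q_enc|/(4πε₀r²) = (2.83×10^-5)/(4π·8.85×10^-12·(0.357)²) = 2.00×10^6 N/C.

|E| = 2.00×10^6 N/C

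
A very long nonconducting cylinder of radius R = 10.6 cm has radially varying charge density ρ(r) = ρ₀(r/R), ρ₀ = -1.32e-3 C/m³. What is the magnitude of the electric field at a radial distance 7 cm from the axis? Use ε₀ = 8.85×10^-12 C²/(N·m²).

By cylindrical symmetry E is radial; use a coaxial Gaussian cylinder of radius 7 cm and length L (r < R).
Integrating ρ over the cross-section to radius r: λ_enc = (2πρ₀/R) ∫₀^r r'^2 dr' = 2πρ₀ r^3/(3·R) = -8.946×10^-6 C/m.
By Gauss's law (flux through the curved wall only), E·2πrL = λ_enc L/ε₀.
E = |λ_enc|/(2πε₀r) = (8.946×10^-6)/(2π·8.85×10^-12·0.07) = 2.30e6 N/C.

2.30e6 V/m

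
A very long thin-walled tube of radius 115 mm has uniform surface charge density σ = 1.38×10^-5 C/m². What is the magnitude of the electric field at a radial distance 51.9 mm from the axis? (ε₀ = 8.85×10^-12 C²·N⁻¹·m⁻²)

Coaxial Gaussian cylinder, radius r = 51.9 mm, length L (r < 115 mm, inside the shell).
All the surface charge lies outside this cylinder: Q_enc = 0, hence E = 0.

|E| = 0 N/C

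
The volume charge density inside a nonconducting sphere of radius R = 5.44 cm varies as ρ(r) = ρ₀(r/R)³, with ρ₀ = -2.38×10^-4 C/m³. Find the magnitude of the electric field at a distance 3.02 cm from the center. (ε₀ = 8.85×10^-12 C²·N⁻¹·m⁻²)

By spherical symmetry E is radial; choose a Gaussian sphere of radius r = 3.02 cm (r < R).
Q_enc = ∫₀^r ρ(r')·4πr'² dr' = (4πρ₀/R³) ∫₀^r r'^5 dr' = 4πρ₀ r^6/(6·R³) = -2.349×10^-9 C.
Applying ∮E·dA = Q_enc/ε₀ with Φ = E(4πr²):
E = |Q_enc|/(4πε₀r²) = (2.349×10^-9)/(4π·8.85×10^-12·(0.0302)²) = 2.32e4 N/C.

E = 2.32e4 N/C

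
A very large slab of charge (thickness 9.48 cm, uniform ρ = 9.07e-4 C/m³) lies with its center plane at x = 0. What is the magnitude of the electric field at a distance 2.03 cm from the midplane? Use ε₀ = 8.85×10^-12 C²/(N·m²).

By symmetry E is perpendicular to the slab. A Gaussian pillbox from −2.03 cm to +2.03 cm (face area A) lies entirely within the slab.
Q_enc = ρ·(2x)·A and flux = 2EA, so 2EA = 2ρxA/ε₀ ⇒ E = |ρ|x/ε₀.
E = (9.07e-4)(0.0203)/(8.85×10^-12) = 2.08×10^6 N/C.

E = 2.08×10^6 V/m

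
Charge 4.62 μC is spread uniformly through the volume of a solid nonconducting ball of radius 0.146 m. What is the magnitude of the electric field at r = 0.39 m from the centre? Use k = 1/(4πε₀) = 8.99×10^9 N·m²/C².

|E| = 2.73×10^5 V/m

Take a concentric spherical Gaussian surface of radius r = 0.39 m (r > R, so the entire charge is enclosed).
Q_enc = 4.62 μC = 4.62×10^-6 C.
By Gauss's law, ∮E·dA = E·4πr² = Q_enc/ε₀.
E = k|Q_enc|/r² = (8.99×10^9)(4.62×10^-6)/(0.39)² = 2.73×10^5 N/C.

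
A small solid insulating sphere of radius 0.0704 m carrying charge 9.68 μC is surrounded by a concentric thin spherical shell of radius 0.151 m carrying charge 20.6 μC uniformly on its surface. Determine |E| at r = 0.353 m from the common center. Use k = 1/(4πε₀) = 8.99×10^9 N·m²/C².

|E| ≈ 2.18×10^6 V/m

Use a concentric Gaussian sphere at r = 0.353 m (r > 0.151 m, enclosing both).
Q_enc = (9.68 μC) + (20.6 μC) = 3.028×10^-5 C.
Gauss's law: E·4πr² = Q_enc/ε₀.
E = k|Q_enc|/r² = (8.99×10^9)(3.028×10^-5)/(0.353)² = 2.18e6 N/C.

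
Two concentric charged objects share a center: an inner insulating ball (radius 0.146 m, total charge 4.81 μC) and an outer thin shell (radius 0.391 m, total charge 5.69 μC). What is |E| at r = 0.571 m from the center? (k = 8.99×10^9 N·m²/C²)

|E| = 2.90e5 N/C

Symmetry ⇒ E = E(r) r̂. Gaussian sphere of radius r = 0.571 m (r > 0.391 m, enclosing both).
Q_enc = (4.81 μC) + (5.69 μC) = 1.05×10^-5 C.
Applying ∮E·dA = Q_enc/ε₀ with Φ = E(4πr²):
E = k|Q_enc|/r² = (8.99×10^9)(1.05×10^-5)/(0.571)² = 2.90e5 N/C.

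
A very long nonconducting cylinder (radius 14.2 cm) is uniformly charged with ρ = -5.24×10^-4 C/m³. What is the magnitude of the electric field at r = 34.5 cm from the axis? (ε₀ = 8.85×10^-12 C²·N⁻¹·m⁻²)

Take a coaxial cylindrical Gaussian surface of radius r = 34.5 cm and length L (r > 14.2 cm, full cross-section enclosed).
λ_enc = ρ·πR² = (-5.24×10^-4)π(0.142)² = -3.319×10^-5 C/m.
By Gauss's law (flux through the curved wall only), E·2πrL = λ_enc L/ε₀.
E = |λ_enc|/(2πε₀r) = (3.319×10^-5)/(2π·8.85×10^-12·0.345) = 1.73×10^6 N/C.

|E| ≈ 1.73×10^6 N/C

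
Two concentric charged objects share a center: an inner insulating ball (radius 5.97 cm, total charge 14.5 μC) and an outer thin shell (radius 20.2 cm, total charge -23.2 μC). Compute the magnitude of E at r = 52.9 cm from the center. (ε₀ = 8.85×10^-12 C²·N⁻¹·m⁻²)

2.80e5 N/C

Take a concentric spherical Gaussian surface of radius r = 52.9 cm (r > 20.2 cm, enclosing both).
Q_enc = (14.5 μC) + (-23.2 μC) = -8.70e-6 C.
Since E is radial and uniform over the Gaussian sphere, Φ = E·4πr² = Q_enc/ε₀.
E = |Q_enc|/(4πε₀r²) = (8.70×10^-6)/(4π·8.85×10^-12·(0.529)²) = 2.80e5 N/C.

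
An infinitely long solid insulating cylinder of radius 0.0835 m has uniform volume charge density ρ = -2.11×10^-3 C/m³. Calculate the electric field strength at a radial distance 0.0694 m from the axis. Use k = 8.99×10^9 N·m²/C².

E = 8.27×10^6 N/C

Choose a coaxial cylinder of radius r = 0.0694 m (arbitrary length L) as the Gaussian surface (r < R).
Charge inside radius r per length L is ρ·πr²·L, so λ_enc = ρπr² = -3.193×10^-5 C/m.
Applying ∮E·dA = Q_enc/ε₀ with the end caps contributing no flux:
E = 2k|λ_enc|/r = 2(8.99×10^9)(3.193×10^-5)/(0.0694) = 8.27×10^6 N/C.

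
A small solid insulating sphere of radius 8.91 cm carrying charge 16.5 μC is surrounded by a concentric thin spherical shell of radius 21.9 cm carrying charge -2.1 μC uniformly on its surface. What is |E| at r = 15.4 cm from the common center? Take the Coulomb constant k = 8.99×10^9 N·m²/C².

E = 6.25e6 V/m

Use a concentric Gaussian sphere at r = 15.4 cm (between the bodies, 8.91 cm < r < 21.9 cm).
Only the inner charge is enclosed; the outer shell contributes nothing inside itself. Q_enc = 16.5 μC = 1.65e-5 C.
Gauss's law: E·4πr² = Q_enc/ε₀.
E = k|Q_enc|/r² = (8.99×10^9)(1.65×10^-5)/(0.154)² = 6.25e6 N/C.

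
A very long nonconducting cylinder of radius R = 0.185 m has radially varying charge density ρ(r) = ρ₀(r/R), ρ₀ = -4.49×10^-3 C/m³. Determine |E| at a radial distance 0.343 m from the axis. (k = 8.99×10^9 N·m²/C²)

|E| ≈ 1.69×10^7 N/C

Choose a coaxial cylinder of radius r = 0.343 m (arbitrary length L) as the Gaussian surface (r > R, full charge per length enclosed).
λ_enc = 2π ∫₀^R ρ₀(r'/R)^1 r' dr' = 2πρ₀R²/3 = -3.218e-4 C/m.
Since E is radial and uniform over the curved surface, Φ = E·2πrL = Q_enc/ε₀ = λ_enc L/ε₀.
E = 2k|λ_enc|/r = 2(8.99×10^9)(3.218×10^-4)/(0.343) = 1.69×10^7 N/C.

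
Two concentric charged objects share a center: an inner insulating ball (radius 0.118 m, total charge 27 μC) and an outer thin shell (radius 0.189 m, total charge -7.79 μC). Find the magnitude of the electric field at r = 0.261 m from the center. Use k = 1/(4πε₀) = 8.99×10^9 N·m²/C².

|E| = 2.54×10^6 V/m

Symmetry ⇒ E = E(r) r̂. Gaussian sphere of radius r = 0.261 m (r > 0.189 m, enclosing both).
Q_enc = (27 μC) + (-7.79 μC) = 1.921e-5 C.
Gauss's law: E·4πr² = Q_enc/ε₀.
E = k|Q_enc|/r² = (8.99×10^9)(1.921e-5)/(0.261)² = 2.54e6 N/C.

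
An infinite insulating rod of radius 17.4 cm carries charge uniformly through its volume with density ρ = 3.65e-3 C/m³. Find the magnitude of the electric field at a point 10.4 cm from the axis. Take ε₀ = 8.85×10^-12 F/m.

Coaxial Gaussian cylinder, radius r = 10.4 cm, length L (r < R).
Enclosed charge per unit length: λ_enc = ρ·πr² = (3.65e-3)π(0.104)² = 1.24e-4 C/m.
By Gauss's law (flux through the curved wall only), E·2πrL = λ_enc L/ε₀.
E = |λ_enc|/(2πε₀r) = (1.24e-4)/(2π·8.85×10^-12·0.104) = 2.14×10^7 N/C.

|E| ≈ 2.14×10^7 N/C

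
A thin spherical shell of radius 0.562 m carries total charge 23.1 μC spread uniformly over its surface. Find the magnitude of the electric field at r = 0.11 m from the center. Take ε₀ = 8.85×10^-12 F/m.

E = 0

Symmetry ⇒ E = E(r) r̂. Gaussian sphere of radius r = 0.11 m (inside the shell, r < 0.562 m).
No charge lies within this surface, so Q_enc = 0 and Gauss's law gives E·4πr² = 0 ⇒ E = 0.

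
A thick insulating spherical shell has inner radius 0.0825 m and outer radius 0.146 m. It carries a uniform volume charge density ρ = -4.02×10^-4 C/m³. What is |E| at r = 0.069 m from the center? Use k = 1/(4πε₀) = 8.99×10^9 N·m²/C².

E = 0

Use a concentric Gaussian sphere at r = 0.069 m (r < 0.0825 m, inside the empty cavity).
No charge is enclosed, so by Gauss's law E·4πr² = 0 ⇒ E = 0.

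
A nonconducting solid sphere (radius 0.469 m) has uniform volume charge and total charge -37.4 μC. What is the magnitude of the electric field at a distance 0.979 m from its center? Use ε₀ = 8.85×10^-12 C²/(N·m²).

Take a concentric spherical Gaussian surface of radius r = 0.979 m (r > R, so the entire charge is enclosed).
Q_enc = -37.4 μC = -3.74e-5 C.
By Gauss's law, ∮E·dA = E·4πr² = Q_enc/ε₀.
E = |Q_enc|/(4πε₀r²) = (3.74×10^-5)/(4π·8.85×10^-12·(0.979)²) = 3.51×10^5 N/C.

|E| = 3.51×10^5 N/C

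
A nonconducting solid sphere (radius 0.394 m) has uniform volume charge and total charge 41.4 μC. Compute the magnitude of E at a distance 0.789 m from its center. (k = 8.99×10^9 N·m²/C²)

Symmetry ⇒ E = E(r) r̂. Gaussian sphere of radius r = 0.789 m (r > R, so the entire charge is enclosed).
Q_enc = 41.4 μC = 4.14×10^-5 C.
Applying ∮E·dA = Q_enc/ε₀ with Φ = E(4πr²):
E = k|Q_enc|/r² = (8.99×10^9)(4.14e-5)/(0.789)² = 5.98e5 N/C.

5.98×10^5 V/m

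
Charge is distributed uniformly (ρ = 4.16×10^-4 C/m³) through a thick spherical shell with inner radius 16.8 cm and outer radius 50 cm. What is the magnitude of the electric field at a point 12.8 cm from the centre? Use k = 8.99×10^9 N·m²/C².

E = 0

By spherical symmetry E is radial; choose a Gaussian sphere of radius r = 12.8 cm (r < 16.8 cm, inside the empty cavity).
Q_enc = 0 (all charge lies at larger r); Gauss's law gives E = 0.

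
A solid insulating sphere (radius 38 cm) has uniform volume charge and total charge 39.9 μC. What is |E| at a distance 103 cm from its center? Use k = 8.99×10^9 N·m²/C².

Symmetry ⇒ E = E(r) r̂. Gaussian sphere of radius r = 103 cm (r > R, so the entire charge is enclosed).
Q_enc = 39.9 μC = 3.99e-5 C.
Since E is radial and uniform over the Gaussian sphere, Φ = E·4πr² = Q_enc/ε₀.
E = k|Q_enc|/r² = (8.99×10^9)(3.99×10^-5)/(1.03)² = 3.38×10^5 N/C.

E = 3.38e5 N/C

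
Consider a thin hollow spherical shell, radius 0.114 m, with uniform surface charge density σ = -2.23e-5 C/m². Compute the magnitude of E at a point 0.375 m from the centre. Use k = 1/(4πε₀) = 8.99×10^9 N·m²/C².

Take a concentric spherical Gaussian surface of radius r = 0.375 m (r > 0.114 m).
The entire shell is enclosed: Q_enc = σ·4πR² = (-2.23×10^-5)·4π·(0.114)² = -3.642×10^-6 C.
Since E is radial and uniform over the Gaussian sphere, Φ = E·4πr² = Q_enc/ε₀.
E = k|Q_enc|/r² = (8.99×10^9)(3.642×10^-6)/(0.375)² = 2.33×10^5 N/C.

|E| = 2.33×10^5 N/C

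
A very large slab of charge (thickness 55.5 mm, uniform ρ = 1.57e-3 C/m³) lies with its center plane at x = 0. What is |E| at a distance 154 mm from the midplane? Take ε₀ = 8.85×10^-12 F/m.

|E| ≈ 4.92e6 N/C

The point |x| = 154 mm lies outside the slab (half-thickness 0.02775 m). A symmetric pillbox spanning the full slab encloses Q_enc = ρ·d·A.
Flux = 2EA ⇒ E = |ρ|d/(2ε₀), independent of distance outside.
E = (1.57×10^-3)(0.0555)/(2·8.85×10^-12) = 4.92×10^6 N/C.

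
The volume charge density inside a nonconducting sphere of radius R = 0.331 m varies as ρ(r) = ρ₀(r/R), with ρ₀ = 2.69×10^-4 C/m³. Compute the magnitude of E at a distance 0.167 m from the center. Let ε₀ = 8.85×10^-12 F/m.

E ≈ 6.40e5 N/C

By spherical symmetry E is radial; choose a Gaussian sphere of radius r = 0.167 m (r < R).
Q_enc = ∫₀^r ρ(r')·4πr'² dr' = (4πρ₀/R) ∫₀^r r'^3 dr' = 4πρ₀ r^4/(4·R) = 1.986×10^-6 C.
Since E is radial and uniform over the Gaussian sphere, Φ = E·4πr² = Q_enc/ε₀.
E = |Q_enc|/(4πε₀r²) = (1.986×10^-6)/(4π·8.85×10^-12·(0.167)²) = 6.40e5 N/C.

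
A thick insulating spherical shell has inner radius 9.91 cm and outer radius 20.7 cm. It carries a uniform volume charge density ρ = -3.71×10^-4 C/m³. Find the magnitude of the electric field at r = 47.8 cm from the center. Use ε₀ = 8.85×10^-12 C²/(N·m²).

Symmetry ⇒ E = E(r) r̂. Gaussian sphere of radius r = 47.8 cm (r > 20.7 cm, enclosing the whole shell).
Q_enc = ρ·(4π/3)(b³ − a³) = (-3.71×10^-4)·(4π/3)·((0.207)³ − (0.0991)³) = -1.227×10^-5 C.
Applying ∮E·dA = Q_enc/ε₀ with Φ = E(4πr²):
E = |Q_enc|/(4πε₀r²) = (1.227e-5)/(4π·8.85×10^-12·(0.478)²) = 4.83×10^5 N/C.

|E| ≈ 4.83×10^5 V/m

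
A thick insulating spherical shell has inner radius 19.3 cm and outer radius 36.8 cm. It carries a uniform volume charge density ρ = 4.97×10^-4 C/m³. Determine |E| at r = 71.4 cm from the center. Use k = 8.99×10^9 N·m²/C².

1.57×10^6 N/C

Use a concentric Gaussian sphere at r = 71.4 cm (r > 36.8 cm, enclosing the whole shell).
Q_enc = ρ·(4π/3)(b³ − a³) = (4.97e-4)·(4π/3)·((0.368)³ − (0.193)³) = 8.878×10^-5 C.
By Gauss's law, ∮E·dA = E·4πr² = Q_enc/ε₀.
E = k|Q_enc|/r² = (8.99×10^9)(8.878×10^-5)/(0.714)² = 1.57×10^6 N/C.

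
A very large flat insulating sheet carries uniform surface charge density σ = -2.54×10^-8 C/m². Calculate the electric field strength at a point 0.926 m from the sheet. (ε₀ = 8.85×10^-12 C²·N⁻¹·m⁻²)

Choose a cylindrical pillbox piercing the sheet, end faces (area A) parallel to it.
Flux Φ = 2EA and Q_enc = σA, so 2EA = σA/ε₀ ⇒ E = |σ|/(2ε₀), independent of distance.
E = |σ|/(2ε₀) = (2.54e-8)/(2·8.85×10^-12) = 1.44e3 N/C.

|E| = 1.44×10^3 N/C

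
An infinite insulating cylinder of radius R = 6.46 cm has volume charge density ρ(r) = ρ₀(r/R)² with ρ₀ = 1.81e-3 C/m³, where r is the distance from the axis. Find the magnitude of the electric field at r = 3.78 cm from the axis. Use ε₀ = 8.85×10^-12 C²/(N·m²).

Choose a coaxial cylinder of radius r = 3.78 cm (arbitrary length L) as the Gaussian surface (r < R).
Integrating ρ over the cross-section to radius r: λ_enc = (2πρ₀/R²) ∫₀^r r'^3 dr' = 2πρ₀ r^4/(4·R²) = 1.391e-6 C/m.
Applying ∮E·dA = Q_enc/ε₀ with the end caps contributing no flux:
E = |λ_enc|/(2πε₀r) = (1.391×10^-6)/(2π·8.85×10^-12·0.0378) = 6.62×10^5 N/C.

|E| ≈ 6.62×10^5 N/C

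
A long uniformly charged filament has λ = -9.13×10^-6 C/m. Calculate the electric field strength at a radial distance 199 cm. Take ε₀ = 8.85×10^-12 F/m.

By cylindrical symmetry E is radial; use a coaxial Gaussian cylinder of radius 199 cm and length L.
Q_enc = λL, so λ_enc = -9.13×10^-6 C/m.
Since E is radial and uniform over the curved surface, Φ = E·2πrL = Q_enc/ε₀ = λ_enc L/ε₀.
E = |λ_enc|/(2πε₀r) = (9.13e-6)/(2π·8.85×10^-12·1.99) = 8.25×10^4 N/C.

E ≈ 8.25e4 N/C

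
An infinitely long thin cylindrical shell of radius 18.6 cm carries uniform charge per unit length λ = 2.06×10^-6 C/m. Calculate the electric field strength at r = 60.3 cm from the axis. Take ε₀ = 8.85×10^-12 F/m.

By cylindrical symmetry E is radial; use a coaxial Gaussian cylinder of radius 60.3 cm and length L (r > 18.6 cm).
The full line charge is enclosed: λ_enc = 2.06e-6 C/m.
Since E is radial and uniform over the curved surface, Φ = E·2πrL = Q_enc/ε₀ = λ_enc L/ε₀.
E = |λ_enc|/(2πε₀r) = (2.06×10^-6)/(2π·8.85×10^-12·0.603) = 6.14×10^4 N/C.

E ≈ 6.14e4 N/C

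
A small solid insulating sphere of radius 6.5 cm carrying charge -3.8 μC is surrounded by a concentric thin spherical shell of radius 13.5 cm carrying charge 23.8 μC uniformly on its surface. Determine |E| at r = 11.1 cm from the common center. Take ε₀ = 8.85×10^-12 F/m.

Symmetry ⇒ E = E(r) r̂. Gaussian sphere of radius r = 11.1 cm (between the bodies, 6.5 cm < r < 13.5 cm).
The shell at 13.5 cm lies outside the Gaussian surface, so Q_enc = -3.8 μC = -3.80e-6 C.
Gauss's law: E·4πr² = Q_enc/ε₀.
E = |Q_enc|/(4πε₀r²) = (3.80×10^-6)/(4π·8.85×10^-12·(0.111)²) = 2.77e6 N/C.

2.77×10^6 V/m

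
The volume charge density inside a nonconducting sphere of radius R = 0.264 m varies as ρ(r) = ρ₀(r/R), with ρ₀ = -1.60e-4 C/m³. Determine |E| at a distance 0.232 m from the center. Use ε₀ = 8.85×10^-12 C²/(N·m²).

|E| ≈ 9.21e5 N/C

Use a concentric Gaussian sphere at r = 0.232 m (r < R).
Integrate the density: Q_enc = 4π ∫₀^r ρ₀(r'/R)^1 r'² dr' = 4πρ₀ r^4/(4·R) = -5.516×10^-6 C.
Gauss's law: E·4πr² = Q_enc/ε₀.
E = |Q_enc|/(4πε₀r²) = (5.516e-6)/(4π·8.85×10^-12·(0.232)²) = 9.21×10^5 N/C.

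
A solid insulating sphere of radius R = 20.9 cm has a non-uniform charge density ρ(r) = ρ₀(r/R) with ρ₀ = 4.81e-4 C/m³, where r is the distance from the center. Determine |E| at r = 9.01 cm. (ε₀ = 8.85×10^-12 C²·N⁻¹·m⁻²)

Take a concentric spherical Gaussian surface of radius r = 9.01 cm (r < R).
Integrate the density: Q_enc = 4π ∫₀^r ρ₀(r'/R)^1 r'² dr' = 4πρ₀ r^4/(4·R) = 4.765×10^-7 C.
By Gauss's law, ∮E·dA = E·4πr² = Q_enc/ε₀.
E = |Q_enc|/(4πε₀r²) = (4.765×10^-7)/(4π·8.85×10^-12·(0.0901)²) = 5.28e5 N/C.

|E| = 5.28×10^5 V/m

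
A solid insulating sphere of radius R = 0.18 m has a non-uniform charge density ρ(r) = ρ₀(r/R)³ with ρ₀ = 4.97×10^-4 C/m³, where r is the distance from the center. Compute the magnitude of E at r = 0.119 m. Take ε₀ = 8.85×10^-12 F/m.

E = 3.22×10^5 N/C

Use a concentric Gaussian sphere at r = 0.119 m (r < R).
Q_enc = ∫₀^r ρ(r')·4πr'² dr' = (4πρ₀/R³) ∫₀^r r'^5 dr' = 4πρ₀ r^6/(6·R³) = 5.068×10^-7 C.
Applying ∮E·dA = Q_enc/ε₀ with Φ = E(4πr²):
E = |Q_enc|/(4πε₀r²) = (5.068e-7)/(4π·8.85×10^-12·(0.119)²) = 3.22e5 N/C.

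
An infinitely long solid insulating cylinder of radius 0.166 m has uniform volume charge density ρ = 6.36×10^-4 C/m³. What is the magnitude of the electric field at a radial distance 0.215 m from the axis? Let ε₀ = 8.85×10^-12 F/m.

4.61×10^6 N/C

By cylindrical symmetry E is radial; use a coaxial Gaussian cylinder of radius 0.215 m and length L (r > 0.166 m, full cross-section enclosed).
λ_enc = ρ·πR² = (6.36e-4)π(0.166)² = 5.506×10^-5 C/m.
Since E is radial and uniform over the curved surface, Φ = E·2πrL = Q_enc/ε₀ = λ_enc L/ε₀.
E = |λ_enc|/(2πε₀r) = (5.506e-5)/(2π·8.85×10^-12·0.215) = 4.61×10^6 N/C.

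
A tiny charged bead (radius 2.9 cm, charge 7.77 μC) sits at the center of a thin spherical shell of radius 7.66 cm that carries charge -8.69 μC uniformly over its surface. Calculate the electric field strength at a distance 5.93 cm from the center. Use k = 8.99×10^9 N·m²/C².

Symmetry ⇒ E = E(r) r̂. Gaussian sphere of radius r = 5.93 cm (between the bodies, 2.9 cm < r < 7.66 cm).
The shell at 7.66 cm lies outside the Gaussian surface, so Q_enc = 7.77 μC = 7.77e-6 C.
Applying ∮E·dA = Q_enc/ε₀ with Φ = E(4πr²):
E = k|Q_enc|/r² = (8.99×10^9)(7.77×10^-6)/(0.0593)² = 1.99×10^7 N/C.

E = 1.99×10^7 N/C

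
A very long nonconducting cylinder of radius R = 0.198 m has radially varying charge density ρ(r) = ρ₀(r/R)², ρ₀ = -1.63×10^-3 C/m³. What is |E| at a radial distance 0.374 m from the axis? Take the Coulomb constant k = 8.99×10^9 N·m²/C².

4.83×10^6 N/C

By cylindrical symmetry E is radial; use a coaxial Gaussian cylinder of radius 0.374 m and length L (r > R, full charge per length enclosed).
λ_enc = 2π ∫₀^R ρ₀(r'/R)^2 r' dr' = 2πρ₀R²/4 = -1.004×10^-4 C/m.
Since E is radial and uniform over the curved surface, Φ = E·2πrL = Q_enc/ε₀ = λ_enc L/ε₀.
E = 2k|λ_enc|/r = 2(8.99×10^9)(1.004×10^-4)/(0.374) = 4.83×10^6 N/C.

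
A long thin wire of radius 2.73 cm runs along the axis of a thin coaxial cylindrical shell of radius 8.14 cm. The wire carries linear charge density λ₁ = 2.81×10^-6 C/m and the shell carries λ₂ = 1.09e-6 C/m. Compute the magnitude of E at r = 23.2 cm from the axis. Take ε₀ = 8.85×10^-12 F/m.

Take a coaxial cylindrical Gaussian surface of radius r = 23.2 cm and length L (r > 8.14 cm, enclosing both).
λ_enc = λ₁ + λ₂ = (2.81×10^-6) + (1.09e-6) = 3.90e-6 C/m.
Since E is radial and uniform over the curved surface, Φ = E·2πrL = Q_enc/ε₀ = λ_enc L/ε₀.
E = |λ_enc|/(2πε₀r) = (3.90e-6)/(2π·8.85×10^-12·0.232) = 3.02×10^5 N/C.

|E| = 3.02×10^5 N/C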